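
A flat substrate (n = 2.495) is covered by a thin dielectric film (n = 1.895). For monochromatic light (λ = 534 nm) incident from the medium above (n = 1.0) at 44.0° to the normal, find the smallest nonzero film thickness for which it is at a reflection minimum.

At the upper boundary (n = 1.0 to n = 1.895) the reflected ray undergoes a half-wave phase shift.
Ray reflecting at the bottom interface goes from n = 1.895 toward n = 2.495: a half-wave phase shift.
The two reflections carry the same phase change, so no net offset.
So the condition for destructive reflection is 2 n t cos θ_r = (m + ½) λ.
Snell's law: 1.0 sin 44.0° = 1.895 sin θ_r → sin θ_r = 0.367, cos θ_r = 0.930.
Minimum at m = 0: t = λ / (4 n cos θ_r) = 534 / (4 × 1.895 × 0.930) = 75.7 nm.

75.7 nm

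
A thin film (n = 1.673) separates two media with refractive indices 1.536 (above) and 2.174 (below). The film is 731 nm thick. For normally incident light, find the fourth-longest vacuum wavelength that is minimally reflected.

At the upper boundary (n = 1.536 to n = 1.673) the reflected ray undergoes a half-wave phase shift.
Ray reflecting at the bottom interface goes from n = 1.673 toward n = 2.174: a half-wave phase shift.
The two reflections carry the same phase change, so no net offset.
So the condition for destructive reflection is 2 n t = (m + ½) λ.
λ = 2 n t / (m + ½). The fourth-longest wavelength is m = 3: λ = 2 × 1.673 × 731 / 3.50 = 699 nm.

699 nm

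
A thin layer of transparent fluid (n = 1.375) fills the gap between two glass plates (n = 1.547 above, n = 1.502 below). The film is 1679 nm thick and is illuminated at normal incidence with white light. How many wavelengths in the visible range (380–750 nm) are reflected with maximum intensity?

Top surface (1.547 → 1.375): reflection off a lower-index medium gives no phase shift.
Ray reflecting at the bottom interface goes from n = 1.375 toward n = 1.502: a half-wave phase shift.
Exactly one π shift → a net half-wave offset.
For strong reflection here: 2 n t = (m + ½) λ.
λ = 2 n t / (m + ½) = 4617 / (m + ½) nm.
m=5: 840 nm (IR); m=6: 710 nm (visible); m=7: 616 nm (visible); m=8: 543 nm (visible); m=9: 486 nm (visible); m=10: 440 nm (visible); m=11: 402 nm (visible); m=12: 369 nm (UV).

6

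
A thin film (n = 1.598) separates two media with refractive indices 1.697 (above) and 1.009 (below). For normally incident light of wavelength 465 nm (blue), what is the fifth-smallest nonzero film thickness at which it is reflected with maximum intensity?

At the upper boundary (n = 1.697 to n = 1.598) the reflected ray undergoes no phase shift.
Ray reflecting at the bottom interface goes from n = 1.598 toward n = 1.009: no phase shift.
The two reflections carry the same phase change, so no net offset.
For strong reflection here: 2 n t = m λ.
The fifth-smallest nonzero thickness corresponds to m = 5: t = m λ / (2 n) = 5.00 × 465 / (2 × 1.598) = 727 nm.

727 nm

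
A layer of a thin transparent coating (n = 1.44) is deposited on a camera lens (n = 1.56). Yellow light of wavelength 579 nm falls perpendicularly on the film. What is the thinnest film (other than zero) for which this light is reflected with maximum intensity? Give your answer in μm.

0.201 μm

Ray reflecting at the top interface goes from n = 1.0 toward n = 1.44: a half-wave phase shift.
Bottom surface (1.44 → 1.56): reflection off a higher-index medium gives a half-wave phase shift.
Net: no relative phase inversion (both shifts match).
With no net inversion, constructive interference in reflection requires 2 n t = m λ.
Minimum nonzero at m = 1: t = λ / (2 n) = 579 / (2 × 1.44) = 201 nm.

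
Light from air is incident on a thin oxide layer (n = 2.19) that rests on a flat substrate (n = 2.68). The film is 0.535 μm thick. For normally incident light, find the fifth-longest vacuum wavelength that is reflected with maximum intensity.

469 nm

Top surface (1.0 → 2.19): reflection off a higher-index medium gives a half-wave phase shift.
Ray reflecting at the bottom interface goes from n = 2.19 toward n = 2.68: a half-wave phase shift.
The two reflections carry the same phase change, so no net offset.
For bright reflection here: 2 n t = m λ.
λ = 2 n t / m. The fifth-longest wavelength is m = 5: λ = 2 × 2.19 × 535 / 5.00 = 469 nm.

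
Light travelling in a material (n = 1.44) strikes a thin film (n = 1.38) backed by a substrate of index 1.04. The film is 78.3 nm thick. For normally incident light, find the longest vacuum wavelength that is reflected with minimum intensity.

Top surface (1.44 → 1.38): reflection off a lower-index medium gives no phase shift.
Bottom surface (1.38 → 1.04): reflection off a lower-index medium gives no phase shift.
The two reflections carry the same phase change, so no net offset.
So the condition for destructive reflection is 2 n t = (m + ½) λ.
λ = 2 n t / (m + ½). The longest wavelength is m = 0: λ = 2 × 1.38 × 78.3 / 0.500 = 432 nm.

432 nm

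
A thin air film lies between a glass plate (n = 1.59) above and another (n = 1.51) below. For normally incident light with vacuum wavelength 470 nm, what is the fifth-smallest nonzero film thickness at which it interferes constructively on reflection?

Top surface (1.59 → 1.0): reflection off a lower-index medium gives no phase shift.
Bottom surface (1.0 → 1.51): reflection off a higher-index medium gives a half-wave phase shift.
Exactly one π shift → a net half-wave offset.
For bright reflection here: 2 n t = (m + ½) λ.
The fifth-smallest nonzero thickness corresponds to m = 4: t = (m + ½) λ / (2 n) = 4.50 × 470 / (2 × 1.0) = 1058 nm.

1058 nm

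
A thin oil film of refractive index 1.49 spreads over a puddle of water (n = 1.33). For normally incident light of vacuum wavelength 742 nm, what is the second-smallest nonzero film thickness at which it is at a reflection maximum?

Top surface (1.0 → 1.49): reflection off a higher-index medium gives a half-wave phase shift.
Ray reflecting at the bottom interface goes from n = 1.49 toward n = 1.33: no phase shift.
Exactly one π shift → a net half-wave offset.
So the condition for constructive reflection is 2 n t = (m + ½) λ.
The second-smallest nonzero thickness corresponds to m = 1: t = (m + ½) λ / (2 n) = 1.50 × 742 / (2 × 1.49) = 373 nm.

373 nm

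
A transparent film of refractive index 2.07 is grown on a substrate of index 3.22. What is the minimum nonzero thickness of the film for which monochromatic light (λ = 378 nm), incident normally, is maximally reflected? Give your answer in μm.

0.0913 μm

Ray reflecting at the top interface goes from n = 1.0 toward n = 2.07: a half-wave phase shift.
Bottom surface (2.07 → 3.22): reflection off a higher-index medium gives a half-wave phase shift.
The two reflections carry the same phase change, so no net offset.
With no net inversion, constructive interference in reflection requires 2 n t = m λ.
Minimum nonzero at m = 1: t = λ / (2 n) = 378 / (2 × 2.07) = 91.3 nm.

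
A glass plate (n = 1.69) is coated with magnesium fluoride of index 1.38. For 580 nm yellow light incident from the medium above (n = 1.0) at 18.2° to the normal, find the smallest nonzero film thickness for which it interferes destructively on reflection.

108 nm

At the upper boundary (n = 1.0 to n = 1.38) the reflected ray undergoes a half-wave phase shift.
Bottom surface (1.38 → 1.69): reflection off a higher-index medium gives a half-wave phase shift.
Zero or two π shifts → no net half-wave offset.
For minimum reflection here: 2 n t cos θ_r = (m + ½) λ.
Snell's law: 1.0 sin 18.2° = 1.38 sin θ_r → sin θ_r = 0.226, cos θ_r = 0.974.
Minimum at m = 0: t = λ / (4 n cos θ_r) = 580 / (4 × 1.38 × 0.974) = 108 nm.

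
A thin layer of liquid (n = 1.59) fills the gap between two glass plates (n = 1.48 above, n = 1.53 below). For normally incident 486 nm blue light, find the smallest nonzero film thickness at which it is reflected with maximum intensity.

Ray reflecting at the top interface goes from n = 1.48 toward n = 1.59: a half-wave phase shift.
Ray reflecting at the bottom interface goes from n = 1.59 toward n = 1.53: no phase shift.
Exactly one π shift → a net half-wave offset.
With one net inversion, constructive interference in reflection requires 2 n t = (m + ½) λ.
Minimum at m = 0: t = λ / (4 n) = 486 / (4 × 1.59) = 76.4 nm.

76.4 nm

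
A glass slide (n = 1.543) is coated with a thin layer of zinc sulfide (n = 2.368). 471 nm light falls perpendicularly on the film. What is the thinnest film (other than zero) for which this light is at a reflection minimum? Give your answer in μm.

0.0995 μm

At the upper boundary (n = 1.0 to n = 2.368) the reflected ray undergoes a half-wave phase shift.
At the lower boundary (n = 2.368 to n = 1.543) the reflected ray undergoes no phase shift.
Net: one phase inversion between the two reflected rays.
With one net inversion, destructive interference in reflection requires 2 n t = m λ.
Minimum nonzero at m = 1: t = λ / (2 n) = 471 / (2 × 2.368) = 99.5 nm.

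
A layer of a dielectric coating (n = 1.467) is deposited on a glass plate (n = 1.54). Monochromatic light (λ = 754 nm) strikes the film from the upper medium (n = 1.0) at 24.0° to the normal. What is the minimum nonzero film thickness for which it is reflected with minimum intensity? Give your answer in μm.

0.134 μm

At the upper boundary (n = 1.0 to n = 1.467) the reflected ray undergoes a half-wave phase shift.
Bottom surface (1.467 → 1.54): reflection off a higher-index medium gives a half-wave phase shift.
Zero or two π shifts → no net half-wave offset.
So the condition for destructive reflection is 2 n t cos θ_r = (m + ½) λ.
Snell's law: 1.0 sin 24.0° = 1.467 sin θ_r → sin θ_r = 0.277, cos θ_r = 0.961.
Minimum at m = 0: t = λ / (4 n cos θ_r) = 754 / (4 × 1.467 × 0.961) = 134 nm.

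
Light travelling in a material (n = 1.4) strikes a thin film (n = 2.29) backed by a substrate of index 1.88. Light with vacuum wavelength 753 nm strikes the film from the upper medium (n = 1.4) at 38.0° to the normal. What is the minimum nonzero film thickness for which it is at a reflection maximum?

Top surface (1.4 → 2.29): reflection off a higher-index medium gives a half-wave phase shift.
At the lower boundary (n = 2.29 to n = 1.88) the reflected ray undergoes no phase shift.
Exactly one π shift → a net half-wave offset.
So the condition for constructive reflection is 2 n t cos θ_r = (m + ½) λ.
Snell's law: 1.4 sin 38.0° = 2.29 sin θ_r → sin θ_r = 0.376, cos θ_r = 0.926.
Minimum at m = 0: t = λ / (4 n cos θ_r) = 753 / (4 × 2.29 × 0.926) = 88.7 nm.

88.7 nm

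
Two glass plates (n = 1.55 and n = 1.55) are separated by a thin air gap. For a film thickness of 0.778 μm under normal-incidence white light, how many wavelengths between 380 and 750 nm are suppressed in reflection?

2

Ray reflecting at the top interface goes from n = 1.55 toward n = 1.0: no phase shift.
Ray reflecting at the bottom interface goes from n = 1.0 toward n = 1.55: a half-wave phase shift.
The two reflections differ by half a wavelength.
For minimum reflection here: 2 n t = m λ.
λ = 2 n t / m = 1556 / m nm.
m=2: 778 nm (IR); m=3: 519 nm (visible); m=4: 389 nm (visible); m=5: 311 nm (UV).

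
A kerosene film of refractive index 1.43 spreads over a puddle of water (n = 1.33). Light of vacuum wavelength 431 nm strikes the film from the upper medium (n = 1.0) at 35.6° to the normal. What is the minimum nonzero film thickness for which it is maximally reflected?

Ray reflecting at the top interface goes from n = 1.0 toward n = 1.43: a half-wave phase shift.
At the lower boundary (n = 1.43 to n = 1.33) the reflected ray undergoes no phase shift.
The two reflections differ by half a wavelength.
For strong reflection here: 2 n t cos θ_r = (m + ½) λ.
Snell's law: 1.0 sin 35.6° = 1.43 sin θ_r → sin θ_r = 0.407, cos θ_r = 0.913.
Minimum at m = 0: t = λ / (4 n cos θ_r) = 431 / (4 × 1.43 × 0.913) = 82.5 nm.

82.5 nm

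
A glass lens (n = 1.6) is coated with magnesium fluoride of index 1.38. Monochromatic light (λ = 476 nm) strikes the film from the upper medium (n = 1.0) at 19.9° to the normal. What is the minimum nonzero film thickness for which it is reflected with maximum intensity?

Top surface (1.0 → 1.38): reflection off a higher-index medium gives a half-wave phase shift.
At the lower boundary (n = 1.38 to n = 1.6) the reflected ray undergoes a half-wave phase shift.
Net: no relative phase inversion (both shifts match).
For strong reflection here: 2 n t cos θ_r = m λ.
Snell's law: 1.0 sin 19.9° = 1.38 sin θ_r → sin θ_r = 0.247, cos θ_r = 0.969.
Minimum nonzero at m = 1: t = λ / (2 n cos θ_r) = 476 / (2 × 1.38 × 0.969) = 178 nm.

178 nm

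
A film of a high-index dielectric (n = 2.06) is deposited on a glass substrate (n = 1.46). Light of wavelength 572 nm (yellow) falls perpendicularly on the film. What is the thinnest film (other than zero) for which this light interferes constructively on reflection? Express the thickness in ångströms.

694 Å

At the upper boundary (n = 1.0 to n = 2.06) the reflected ray undergoes a half-wave phase shift.
At the lower boundary (n = 2.06 to n = 1.46) the reflected ray undergoes no phase shift.
Exactly one π shift → a net half-wave offset.
With one net inversion, constructive interference in reflection requires 2 n t = (m + ½) λ.
Minimum at m = 0: t = λ / (4 n) = 572 / (4 × 2.06) = 69.4 nm.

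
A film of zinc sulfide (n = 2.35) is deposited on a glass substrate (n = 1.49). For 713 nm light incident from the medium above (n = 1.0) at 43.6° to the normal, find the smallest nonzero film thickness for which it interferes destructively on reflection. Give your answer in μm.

0.159 μm

At the upper boundary (n = 1.0 to n = 2.35) the reflected ray undergoes a half-wave phase shift.
At the lower boundary (n = 2.35 to n = 1.49) the reflected ray undergoes no phase shift.
Exactly one π shift → a net half-wave offset.
So the condition for destructive reflection is 2 n t cos θ_r = m λ.
Snell's law: 1.0 sin 43.6° = 2.35 sin θ_r → sin θ_r = 0.293, cos θ_r = 0.956.
Minimum nonzero at m = 1: t = λ / (2 n cos θ_r) = 713 / (2 × 2.35 × 0.956) = 159 nm.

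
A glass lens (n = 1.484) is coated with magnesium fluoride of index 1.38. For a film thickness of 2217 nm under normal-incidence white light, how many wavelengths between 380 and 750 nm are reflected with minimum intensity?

8

Ray reflecting at the top interface goes from n = 1.0 toward n = 1.38: a half-wave phase shift.
At the lower boundary (n = 1.38 to n = 1.484) the reflected ray undergoes a half-wave phase shift.
The two reflections carry the same phase change, so no net offset.
With no net inversion, destructive interference in reflection requires 2 n t = (m + ½) λ.
λ = 2 n t / (m + ½) = 6119 / (m + ½) nm.
m=7: 816 nm (IR); m=8: 720 nm (visible); m=9: 644 nm (visible); m=10: 583 nm (visible); m=11: 532 nm (visible); m=12: 490 nm (visible); m=13: 453 nm (visible); m=14: 422 nm (visible); m=15: 395 nm (visible); m=16: 371 nm (UV).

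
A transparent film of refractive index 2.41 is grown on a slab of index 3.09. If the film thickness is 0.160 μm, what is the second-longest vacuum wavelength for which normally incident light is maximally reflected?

386 nm

At the upper boundary (n = 1.0 to n = 2.41) the reflected ray undergoes a half-wave phase shift.
At the lower boundary (n = 2.41 to n = 3.09) the reflected ray undergoes a half-wave phase shift.
Net: no relative phase inversion (both shifts match).
With no net inversion, constructive interference in reflection requires 2 n t = m λ.
λ = 2 n t / m. The second-longest wavelength is m = 2: λ = 2 × 2.41 × 160 / 2.00 = 386 nm.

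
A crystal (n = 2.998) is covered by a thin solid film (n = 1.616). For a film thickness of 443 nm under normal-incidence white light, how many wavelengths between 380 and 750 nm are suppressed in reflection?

2

Top surface (1.0 → 1.616): reflection off a higher-index medium gives a half-wave phase shift.
At the lower boundary (n = 1.616 to n = 2.998) the reflected ray undergoes a half-wave phase shift.
The two reflections carry the same phase change, so no net offset.
For weak reflection here: 2 n t = (m + ½) λ.
λ = 2 n t / (m + ½) = 1432 / (m + ½) nm.
m=1: 955 nm (IR); m=2: 573 nm (visible); m=3: 409 nm (visible); m=4: 318 nm (UV).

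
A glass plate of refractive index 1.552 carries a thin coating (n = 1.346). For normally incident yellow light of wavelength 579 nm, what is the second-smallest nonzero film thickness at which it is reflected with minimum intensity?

323 nm

Ray reflecting at the top interface goes from n = 1.0 toward n = 1.346: a half-wave phase shift.
At the lower boundary (n = 1.346 to n = 1.552) the reflected ray undergoes a half-wave phase shift.
The two reflections carry the same phase change, so no net offset.
With no net inversion, destructive interference in reflection requires 2 n t = (m + ½) λ.
The second-smallest nonzero thickness corresponds to m = 1: t = (m + ½) λ / (2 n) = 1.50 × 579 / (2 × 1.346) = 323 nm.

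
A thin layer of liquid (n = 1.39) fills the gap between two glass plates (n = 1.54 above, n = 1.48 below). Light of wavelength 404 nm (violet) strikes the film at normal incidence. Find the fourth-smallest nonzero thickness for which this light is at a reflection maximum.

Ray reflecting at the top interface goes from n = 1.54 toward n = 1.39: no phase shift.
Bottom surface (1.39 → 1.48): reflection off a higher-index medium gives a half-wave phase shift.
The two reflections differ by half a wavelength.
So the condition for constructive reflection is 2 n t = (m + ½) λ.
The fourth-smallest nonzero thickness corresponds to m = 3: t = (m + ½) λ / (2 n) = 3.50 × 404 / (2 × 1.39) = 509 nm.

509 nm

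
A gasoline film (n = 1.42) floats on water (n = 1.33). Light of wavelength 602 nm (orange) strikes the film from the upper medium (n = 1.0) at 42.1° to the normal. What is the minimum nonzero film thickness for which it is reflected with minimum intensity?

At the upper boundary (n = 1.0 to n = 1.42) the reflected ray undergoes a half-wave phase shift.
Bottom surface (1.42 → 1.33): reflection off a lower-index medium gives no phase shift.
The two reflections differ by half a wavelength.
With one net inversion, destructive interference in reflection requires 2 n t cos θ_r = m λ.
Snell's law: 1.0 sin 42.1° = 1.42 sin θ_r → sin θ_r = 0.472, cos θ_r = 0.882.
Minimum nonzero at m = 1: t = λ / (2 n cos θ_r) = 602 / (2 × 1.42 × 0.882) = 240 nm.

240 nm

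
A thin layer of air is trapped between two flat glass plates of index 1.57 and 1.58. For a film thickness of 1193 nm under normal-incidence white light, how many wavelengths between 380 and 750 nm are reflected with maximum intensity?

Ray reflecting at the top interface goes from n = 1.57 toward n = 1.0: no phase shift.
Ray reflecting at the bottom interface goes from n = 1.0 toward n = 1.58: a half-wave phase shift.
Net: one phase inversion between the two reflected rays.
So the condition for constructive reflection is 2 n t = (m + ½) λ.
λ = 2 n t / (m + ½) = 2386 / (m + ½) nm.
m=2: 954 nm (IR); m=3: 682 nm (visible); m=4: 530 nm (visible); m=5: 434 nm (visible); m=6: 367 nm (UV).

3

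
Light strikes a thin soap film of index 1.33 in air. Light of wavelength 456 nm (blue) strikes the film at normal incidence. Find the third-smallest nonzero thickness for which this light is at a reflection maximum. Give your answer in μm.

At the upper boundary (n = 1.0 to n = 1.33) the reflected ray undergoes a half-wave phase shift.
At the lower boundary (n = 1.33 to n = 1.0) the reflected ray undergoes no phase shift.
Net: one phase inversion between the two reflected rays.
So the condition for constructive reflection is 2 n t = (m + ½) λ.
The third-smallest nonzero thickness corresponds to m = 2: t = (m + ½) λ / (2 n) = 2.50 × 456 / (2 × 1.33) = 429 nm.

0.429 μm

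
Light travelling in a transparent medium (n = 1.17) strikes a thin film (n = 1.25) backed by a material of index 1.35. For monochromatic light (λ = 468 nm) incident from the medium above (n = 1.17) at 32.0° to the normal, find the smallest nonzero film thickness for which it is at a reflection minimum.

108 nm

Ray reflecting at the top interface goes from n = 1.17 toward n = 1.25: a half-wave phase shift.
Ray reflecting at the bottom interface goes from n = 1.25 toward n = 1.35: a half-wave phase shift.
Net: no relative phase inversion (both shifts match).
With no net inversion, destructive interference in reflection requires 2 n t cos θ_r = (m + ½) λ.
Snell's law: 1.17 sin 32.0° = 1.25 sin θ_r → sin θ_r = 0.496, cos θ_r = 0.868.
Minimum at m = 0: t = λ / (4 n cos θ_r) = 468 / (4 × 1.25 × 0.868) = 108 nm.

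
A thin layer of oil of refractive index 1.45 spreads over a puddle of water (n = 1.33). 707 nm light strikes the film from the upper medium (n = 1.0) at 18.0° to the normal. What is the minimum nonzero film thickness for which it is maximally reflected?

125 nm

Ray reflecting at the top interface goes from n = 1.0 toward n = 1.45: a half-wave phase shift.
Bottom surface (1.45 → 1.33): reflection off a lower-index medium gives no phase shift.
Exactly one π shift → a net half-wave offset.
For bright reflection here: 2 n t cos θ_r = (m + ½) λ.
Snell's law: 1.0 sin 18.0° = 1.45 sin θ_r → sin θ_r = 0.213, cos θ_r = 0.977.
Minimum at m = 0: t = λ / (4 n cos θ_r) = 707 / (4 × 1.45 × 0.977) = 125 nm.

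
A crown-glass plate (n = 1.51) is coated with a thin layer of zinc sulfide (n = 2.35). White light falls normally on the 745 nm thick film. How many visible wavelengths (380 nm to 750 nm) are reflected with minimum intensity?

Ray reflecting at the top interface goes from n = 1.0 toward n = 2.35: a half-wave phase shift.
Bottom surface (2.35 → 1.51): reflection off a lower-index medium gives no phase shift.
Net: one phase inversion between the two reflected rays.
For weak reflection here: 2 n t = m λ.
λ = 2 n t / m = 3502 / m nm.
m=4: 875 nm (IR); m=5: 700 nm (visible); m=6: 584 nm (visible); m=7: 500 nm (visible); m=8: 438 nm (visible); m=9: 389 nm (visible); m=10: 350 nm (UV).

5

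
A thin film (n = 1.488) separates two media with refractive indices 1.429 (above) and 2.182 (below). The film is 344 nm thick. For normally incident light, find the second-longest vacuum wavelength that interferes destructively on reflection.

Ray reflecting at the top interface goes from n = 1.429 toward n = 1.488: a half-wave phase shift.
Bottom surface (1.488 → 2.182): reflection off a higher-index medium gives a half-wave phase shift.
Zero or two π shifts → no net half-wave offset.
For weak reflection here: 2 n t = (m + ½) λ.
λ = 2 n t / (m + ½). The second-longest wavelength is m = 1: λ = 2 × 1.488 × 344 / 1.50 = 682 nm.

682 nm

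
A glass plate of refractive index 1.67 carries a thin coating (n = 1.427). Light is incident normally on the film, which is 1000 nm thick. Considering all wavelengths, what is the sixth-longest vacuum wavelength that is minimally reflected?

519 nm

Top surface (1.0 → 1.427): reflection off a higher-index medium gives a half-wave phase shift.
Bottom surface (1.427 → 1.67): reflection off a higher-index medium gives a half-wave phase shift.
Net: no relative phase inversion (both shifts match).
With no net inversion, destructive interference in reflection requires 2 n t = (m + ½) λ.
λ = 2 n t / (m + ½). The sixth-longest wavelength is m = 5: λ = 2 × 1.427 × 1000 / 5.50 = 519 nm.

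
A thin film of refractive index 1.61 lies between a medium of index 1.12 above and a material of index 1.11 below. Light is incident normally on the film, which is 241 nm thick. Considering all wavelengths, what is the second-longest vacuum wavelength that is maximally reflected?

At the upper boundary (n = 1.12 to n = 1.61) the reflected ray undergoes a half-wave phase shift.
At the lower boundary (n = 1.61 to n = 1.11) the reflected ray undergoes no phase shift.
The two reflections differ by half a wavelength.
With one net inversion, constructive interference in reflection requires 2 n t = (m + ½) λ.
λ = 2 n t / (m + ½). The second-longest wavelength is m = 1: λ = 2 × 1.61 × 241 / 1.50 = 517 nm.

517 nm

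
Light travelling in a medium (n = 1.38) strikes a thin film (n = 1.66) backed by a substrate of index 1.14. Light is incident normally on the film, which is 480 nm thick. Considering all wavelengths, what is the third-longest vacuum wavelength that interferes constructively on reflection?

Top surface (1.38 → 1.66): reflection off a higher-index medium gives a half-wave phase shift.
Bottom surface (1.66 → 1.14): reflection off a lower-index medium gives no phase shift.
Exactly one π shift → a net half-wave offset.
For bright reflection here: 2 n t = (m + ½) λ.
λ = 2 n t / (m + ½). The third-longest wavelength is m = 2: λ = 2 × 1.66 × 480 / 2.50 = 637 nm.

637 nm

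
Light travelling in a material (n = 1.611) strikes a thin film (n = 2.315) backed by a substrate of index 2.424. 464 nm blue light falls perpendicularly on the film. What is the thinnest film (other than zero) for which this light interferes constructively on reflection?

100 nm

Ray reflecting at the top interface goes from n = 1.611 toward n = 2.315: a half-wave phase shift.
At the lower boundary (n = 2.315 to n = 2.424) the reflected ray undergoes a half-wave phase shift.
Zero or two π shifts → no net half-wave offset.
So the condition for constructive reflection is 2 n t = m λ.
Minimum nonzero at m = 1: t = λ / (2 n) = 464 / (2 × 2.315) = 100 nm.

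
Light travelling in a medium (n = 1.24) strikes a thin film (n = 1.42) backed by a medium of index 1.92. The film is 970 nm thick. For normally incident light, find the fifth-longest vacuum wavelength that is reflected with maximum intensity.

Top surface (1.24 → 1.42): reflection off a higher-index medium gives a half-wave phase shift.
Ray reflecting at the bottom interface goes from n = 1.42 toward n = 1.92: a half-wave phase shift.
Net: no relative phase inversion (both shifts match).
With no net inversion, constructive interference in reflection requires 2 n t = m λ.
λ = 2 n t / m. The fifth-longest wavelength is m = 5: λ = 2 × 1.42 × 970 / 5.00 = 551 nm.

551 nm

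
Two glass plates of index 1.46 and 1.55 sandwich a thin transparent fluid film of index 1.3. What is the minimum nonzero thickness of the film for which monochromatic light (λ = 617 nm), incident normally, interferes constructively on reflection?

119 nm

Ray reflecting at the top interface goes from n = 1.46 toward n = 1.3: no phase shift.
Bottom surface (1.3 → 1.55): reflection off a higher-index medium gives a half-wave phase shift.
The two reflections differ by half a wavelength.
For maximum reflection here: 2 n t = (m + ½) λ.
Minimum at m = 0: t = λ / (4 n) = 617 / (4 × 1.3) = 119 nm.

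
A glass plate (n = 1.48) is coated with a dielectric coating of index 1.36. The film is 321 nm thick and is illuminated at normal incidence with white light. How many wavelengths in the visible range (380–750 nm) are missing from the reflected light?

Ray reflecting at the top interface goes from n = 1.0 toward n = 1.36: a half-wave phase shift.
Ray reflecting at the bottom interface goes from n = 1.36 toward n = 1.48: a half-wave phase shift.
Net: no relative phase inversion (both shifts match).
With no net inversion, destructive interference in reflection requires 2 n t = (m + ½) λ.
λ = 2 n t / (m + ½) = 873 / (m + ½) nm.
m=0: 1746 nm (IR); m=1: 582 nm (visible); m=2: 349 nm (UV).

1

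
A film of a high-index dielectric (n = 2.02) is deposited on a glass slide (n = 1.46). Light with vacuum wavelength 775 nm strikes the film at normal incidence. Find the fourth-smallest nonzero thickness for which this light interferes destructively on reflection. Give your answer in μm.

At the upper boundary (n = 1.0 to n = 2.02) the reflected ray undergoes a half-wave phase shift.
Bottom surface (2.02 → 1.46): reflection off a lower-index medium gives no phase shift.
The two reflections differ by half a wavelength.
So the condition for destructive reflection is 2 n t = m λ.
The fourth-smallest nonzero thickness corresponds to m = 4: t = m λ / (2 n) = 4.00 × 775 / (2 × 2.02) = 767 nm.

0.767 μm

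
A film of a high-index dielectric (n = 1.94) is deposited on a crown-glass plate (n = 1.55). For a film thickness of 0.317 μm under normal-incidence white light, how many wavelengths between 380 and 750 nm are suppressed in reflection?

2

Ray reflecting at the top interface goes from n = 1.0 toward n = 1.94: a half-wave phase shift.
Bottom surface (1.94 → 1.55): reflection off a lower-index medium gives no phase shift.
Net: one phase inversion between the two reflected rays.
With one net inversion, destructive interference in reflection requires 2 n t = m λ.
λ = 2 n t / m = 1230 / m nm.
m=1: 1230 nm (IR); m=2: 615 nm (visible); m=3: 410 nm (visible); m=4: 307 nm (UV).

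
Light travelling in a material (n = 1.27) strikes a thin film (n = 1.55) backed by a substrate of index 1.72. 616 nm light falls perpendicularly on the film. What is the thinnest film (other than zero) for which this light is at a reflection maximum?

199 nm

At the upper boundary (n = 1.27 to n = 1.55) the reflected ray undergoes a half-wave phase shift.
Bottom surface (1.55 → 1.72): reflection off a higher-index medium gives a half-wave phase shift.
Net: no relative phase inversion (both shifts match).
With no net inversion, constructive interference in reflection requires 2 n t = m λ.
Minimum nonzero at m = 1: t = λ / (2 n) = 616 / (2 × 1.55) = 199 nm.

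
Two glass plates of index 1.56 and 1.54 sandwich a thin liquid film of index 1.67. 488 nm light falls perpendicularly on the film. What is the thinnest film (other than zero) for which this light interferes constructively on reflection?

Top surface (1.56 → 1.67): reflection off a higher-index medium gives a half-wave phase shift.
At the lower boundary (n = 1.67 to n = 1.54) the reflected ray undergoes no phase shift.
The two reflections differ by half a wavelength.
So the condition for constructive reflection is 2 n t = (m + ½) λ.
Minimum at m = 0: t = λ / (4 n) = 488 / (4 × 1.67) = 73.1 nm.

73.1 nm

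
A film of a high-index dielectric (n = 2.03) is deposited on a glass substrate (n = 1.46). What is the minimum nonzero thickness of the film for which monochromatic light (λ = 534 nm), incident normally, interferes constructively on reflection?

Ray reflecting at the top interface goes from n = 1.0 toward n = 2.03: a half-wave phase shift.
At the lower boundary (n = 2.03 to n = 1.46) the reflected ray undergoes no phase shift.
The two reflections differ by half a wavelength.
So the condition for constructive reflection is 2 n t = (m + ½) λ.
Minimum at m = 0: t = λ / (4 n) = 534 / (4 × 2.03) = 65.8 nm.

65.8 nm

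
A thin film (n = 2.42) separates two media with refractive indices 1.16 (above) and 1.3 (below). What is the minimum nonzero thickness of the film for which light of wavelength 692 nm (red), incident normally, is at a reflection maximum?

71.5 nm

Ray reflecting at the top interface goes from n = 1.16 toward n = 2.42: a half-wave phase shift.
Ray reflecting at the bottom interface goes from n = 2.42 toward n = 1.3: no phase shift.
Exactly one π shift → a net half-wave offset.
With one net inversion, constructive interference in reflection requires 2 n t = (m + ½) λ.
Minimum at m = 0: t = λ / (4 n) = 692 / (4 × 2.42) = 71.5 nm.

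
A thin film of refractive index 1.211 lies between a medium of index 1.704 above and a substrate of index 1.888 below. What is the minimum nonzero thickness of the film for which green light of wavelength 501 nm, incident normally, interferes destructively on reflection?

At the upper boundary (n = 1.704 to n = 1.211) the reflected ray undergoes no phase shift.
Bottom surface (1.211 → 1.888): reflection off a higher-index medium gives a half-wave phase shift.
Exactly one π shift → a net half-wave offset.
For minimum reflection here: 2 n t = m λ.
Minimum nonzero at m = 1: t = λ / (2 n) = 501 / (2 × 1.211) = 207 nm.

207 nm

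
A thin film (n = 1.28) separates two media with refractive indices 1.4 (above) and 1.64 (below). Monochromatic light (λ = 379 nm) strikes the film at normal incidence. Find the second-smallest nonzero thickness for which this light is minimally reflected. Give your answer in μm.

0.296 μm

Top surface (1.4 → 1.28): reflection off a lower-index medium gives no phase shift.
At the lower boundary (n = 1.28 to n = 1.64) the reflected ray undergoes a half-wave phase shift.
Exactly one π shift → a net half-wave offset.
So the condition for destructive reflection is 2 n t = m λ.
The second-smallest nonzero thickness corresponds to m = 2: t = m λ / (2 n) = 2.00 × 379 / (2 × 1.28) = 296 nm.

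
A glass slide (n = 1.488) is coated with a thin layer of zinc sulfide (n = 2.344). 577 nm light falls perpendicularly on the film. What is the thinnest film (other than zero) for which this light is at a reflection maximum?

At the upper boundary (n = 1.0 to n = 2.344) the reflected ray undergoes a half-wave phase shift.
Bottom surface (2.344 → 1.488): reflection off a lower-index medium gives no phase shift.
The two reflections differ by half a wavelength.
So the condition for constructive reflection is 2 n t = (m + ½) λ.
Minimum at m = 0: t = λ / (4 n) = 577 / (4 × 2.344) = 61.5 nm.

61.5 nm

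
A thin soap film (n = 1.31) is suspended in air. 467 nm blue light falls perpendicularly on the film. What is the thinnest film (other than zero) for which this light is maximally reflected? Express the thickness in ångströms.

At the upper boundary (n = 1.0 to n = 1.31) the reflected ray undergoes a half-wave phase shift.
Bottom surface (1.31 → 1.0): reflection off a lower-index medium gives no phase shift.
Exactly one π shift → a net half-wave offset.
With one net inversion, constructive interference in reflection requires 2 n t = (m + ½) λ.
Minimum at m = 0: t = λ / (4 n) = 467 / (4 × 1.31) = 89.1 nm.

891 Å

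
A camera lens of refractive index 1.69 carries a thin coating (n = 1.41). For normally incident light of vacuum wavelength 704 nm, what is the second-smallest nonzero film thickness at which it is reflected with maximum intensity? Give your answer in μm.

At the upper boundary (n = 1.0 to n = 1.41) the reflected ray undergoes a half-wave phase shift.
Bottom surface (1.41 → 1.69): reflection off a higher-index medium gives a half-wave phase shift.
Zero or two π shifts → no net half-wave offset.
So the condition for constructive reflection is 2 n t = m λ.
The second-smallest nonzero thickness corresponds to m = 2: t = m λ / (2 n) = 2.00 × 704 / (2 × 1.41) = 499 nm.

0.499 μm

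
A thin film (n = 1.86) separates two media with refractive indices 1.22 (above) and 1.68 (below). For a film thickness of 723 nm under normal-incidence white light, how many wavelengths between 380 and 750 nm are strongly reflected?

3

Ray reflecting at the top interface goes from n = 1.22 toward n = 1.86: a half-wave phase shift.
At the lower boundary (n = 1.86 to n = 1.68) the reflected ray undergoes no phase shift.
Exactly one π shift → a net half-wave offset.
With one net inversion, constructive interference in reflection requires 2 n t = (m + ½) λ.
λ = 2 n t / (m + ½) = 2690 / (m + ½) nm.
m=3: 768 nm (IR); m=4: 598 nm (visible); m=5: 489 nm (visible); m=6: 414 nm (visible); m=7: 359 nm (UV).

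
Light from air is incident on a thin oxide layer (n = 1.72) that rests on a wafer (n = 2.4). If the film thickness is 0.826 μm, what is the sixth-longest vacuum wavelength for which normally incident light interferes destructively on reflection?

At the upper boundary (n = 1.0 to n = 1.72) the reflected ray undergoes a half-wave phase shift.
Bottom surface (1.72 → 2.4): reflection off a higher-index medium gives a half-wave phase shift.
Zero or two π shifts → no net half-wave offset.
For dark reflection here: 2 n t = (m + ½) λ.
λ = 2 n t / (m + ½). The sixth-longest wavelength is m = 5: λ = 2 × 1.72 × 826 / 5.50 = 517 nm.

517 nm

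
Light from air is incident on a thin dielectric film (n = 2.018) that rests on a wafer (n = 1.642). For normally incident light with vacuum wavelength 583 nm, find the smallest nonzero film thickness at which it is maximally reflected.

72.2 nm

Ray reflecting at the top interface goes from n = 1.0 toward n = 2.018: a half-wave phase shift.
Bottom surface (2.018 → 1.642): reflection off a lower-index medium gives no phase shift.
Net: one phase inversion between the two reflected rays.
With one net inversion, constructive interference in reflection requires 2 n t = (m + ½) λ.
Minimum at m = 0: t = λ / (4 n) = 583 / (4 × 2.018) = 72.2 nm.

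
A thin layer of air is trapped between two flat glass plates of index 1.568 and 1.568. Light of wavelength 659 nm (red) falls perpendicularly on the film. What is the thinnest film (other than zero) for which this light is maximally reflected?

165 nm

Top surface (1.568 → 1.0): reflection off a lower-index medium gives no phase shift.
Bottom surface (1.0 → 1.568): reflection off a higher-index medium gives a half-wave phase shift.
Net: one phase inversion between the two reflected rays.
With one net inversion, constructive interference in reflection requires 2 n t = (m + ½) λ.
Minimum at m = 0: t = λ / (4 n) = 659 / (4 × 1.0) = 165 nm.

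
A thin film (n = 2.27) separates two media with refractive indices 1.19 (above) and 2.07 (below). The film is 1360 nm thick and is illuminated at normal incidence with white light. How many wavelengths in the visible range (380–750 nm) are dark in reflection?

8

Top surface (1.19 → 2.27): reflection off a higher-index medium gives a half-wave phase shift.
Ray reflecting at the bottom interface goes from n = 2.27 toward n = 2.07: no phase shift.
The two reflections differ by half a wavelength.
So the condition for destructive reflection is 2 n t = m λ.
λ = 2 n t / m = 6174 / m nm.
m=8: 772 nm (IR); m=9: 686 nm (visible); m=10: 617 nm (visible); m=11: 561 nm (visible); m=12: 515 nm (visible); m=13: 475 nm (visible); m=14: 441 nm (visible); m=15: 412 nm (visible); m=16: 386 nm (visible); m=17: 363 nm (UV).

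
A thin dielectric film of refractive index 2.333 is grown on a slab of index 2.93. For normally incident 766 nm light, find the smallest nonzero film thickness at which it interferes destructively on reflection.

Ray reflecting at the top interface goes from n = 1.0 toward n = 2.333: a half-wave phase shift.
At the lower boundary (n = 2.333 to n = 2.93) the reflected ray undergoes a half-wave phase shift.
Zero or two π shifts → no net half-wave offset.
For dark reflection here: 2 n t = (m + ½) λ.
Minimum at m = 0: t = λ / (4 n) = 766 / (4 × 2.333) = 82.1 nm.

82.1 nm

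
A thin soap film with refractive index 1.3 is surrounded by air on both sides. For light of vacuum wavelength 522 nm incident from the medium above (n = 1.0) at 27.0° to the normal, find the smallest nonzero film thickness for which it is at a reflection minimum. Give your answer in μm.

At the upper boundary (n = 1.0 to n = 1.3) the reflected ray undergoes a half-wave phase shift.
Bottom surface (1.3 → 1.0): reflection off a lower-index medium gives no phase shift.
Net: one phase inversion between the two reflected rays.
With one net inversion, destructive interference in reflection requires 2 n t cos θ_r = m λ.
Snell's law: 1.0 sin 27.0° = 1.3 sin θ_r → sin θ_r = 0.349, cos θ_r = 0.937.
Minimum nonzero at m = 1: t = λ / (2 n cos θ_r) = 522 / (2 × 1.3 × 0.937) = 214 nm.

0.214 μm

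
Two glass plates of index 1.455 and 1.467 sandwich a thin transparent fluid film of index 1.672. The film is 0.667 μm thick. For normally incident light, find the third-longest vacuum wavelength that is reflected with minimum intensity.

743 nm

Ray reflecting at the top interface goes from n = 1.455 toward n = 1.672: a half-wave phase shift.
Bottom surface (1.672 → 1.467): reflection off a lower-index medium gives no phase shift.
Exactly one π shift → a net half-wave offset.
So the condition for destructive reflection is 2 n t = m λ.
λ = 2 n t / m. The third-longest wavelength is m = 3: λ = 2 × 1.672 × 667 / 3.00 = 743 nm.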